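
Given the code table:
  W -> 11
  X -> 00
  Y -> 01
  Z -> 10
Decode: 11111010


Decoding:
11 -> W
11 -> W
10 -> Z
10 -> Z


Result: WWZZ


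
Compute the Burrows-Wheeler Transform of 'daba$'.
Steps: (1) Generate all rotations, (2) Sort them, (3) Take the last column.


Rotations (sorted):
  0: $daba -> last char: a
  1: a$dab -> last char: b
  2: aba$d -> last char: d
  3: ba$da -> last char: a
  4: daba$ -> last char: $


BWT = abda$


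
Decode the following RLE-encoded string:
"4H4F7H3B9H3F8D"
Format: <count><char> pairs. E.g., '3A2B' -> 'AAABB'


Expanding each <count><char> pair:
  4H -> 'HHHH'
  4F -> 'FFFF'
  7H -> 'HHHHHHH'
  3B -> 'BBB'
  9H -> 'HHHHHHHHH'
  3F -> 'FFF'
  8D -> 'DDDDDDDD'

Decoded = HHHHFFFFHHHHHHHBBBHHHHHHHHHFFFDDDDDDDD


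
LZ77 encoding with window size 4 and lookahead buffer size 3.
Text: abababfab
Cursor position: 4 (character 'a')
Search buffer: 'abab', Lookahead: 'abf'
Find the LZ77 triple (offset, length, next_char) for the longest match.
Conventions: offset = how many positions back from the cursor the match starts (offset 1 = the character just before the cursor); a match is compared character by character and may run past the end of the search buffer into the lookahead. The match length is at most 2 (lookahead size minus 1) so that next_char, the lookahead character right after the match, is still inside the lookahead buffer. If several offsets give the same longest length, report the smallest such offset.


Try each offset into the search buffer:
  offset=1 (pos 3, char 'b'): match length 0
  offset=2 (pos 2, char 'a'): match length 2
  offset=3 (pos 1, char 'b'): match length 0
  offset=4 (pos 0, char 'a'): match length 2
Longest match has length 2, found at offsets 2, 4; take the smallest, offset 2.
next_char = character at position 4 + 2 = 6 -> 'f'

Best match: offset=2, length=2 (matching 'ab' starting at position 2)
LZ77 triple: (2, 2, 'f')


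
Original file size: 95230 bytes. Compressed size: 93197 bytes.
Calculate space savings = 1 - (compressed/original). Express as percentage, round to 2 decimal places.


ratio = compressed/original = 93197/95230 = 0.978652
savings = 1 - ratio = 1 - 0.978652 = 0.021348
as a percentage: 0.021348 * 100 = 2.13%

Space savings = 1 - 93197/95230 = 2.13%


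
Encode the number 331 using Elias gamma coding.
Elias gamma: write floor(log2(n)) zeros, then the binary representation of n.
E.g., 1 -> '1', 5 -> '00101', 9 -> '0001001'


num_bits = floor(log2(331)) + 1 = 9
leading_zeros = num_bits - 1 = 8
binary(331) = 101001011

Elias gamma(331) = '00000000' + '101001011' = 00000000101001011 (17 bits)


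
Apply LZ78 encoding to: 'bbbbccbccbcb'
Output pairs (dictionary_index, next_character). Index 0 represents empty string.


LZ78 encoding steps:
Dictionary: {0: ''}
Step 1: w='' (idx 0), next='b' -> output (0, 'b'), add 'b' as idx 1
Step 2: w='b' (idx 1), next='b' -> output (1, 'b'), add 'bb' as idx 2
Step 3: w='b' (idx 1), next='c' -> output (1, 'c'), add 'bc' as idx 3
Step 4: w='' (idx 0), next='c' -> output (0, 'c'), add 'c' as idx 4
Step 5: w='bc' (idx 3), next='c' -> output (3, 'c'), add 'bcc' as idx 5
Step 6: w='bc' (idx 3), next='b' -> output (3, 'b'), add 'bcb' as idx 6


Encoded: [(0, 'b'), (1, 'b'), (1, 'c'), (0, 'c'), (3, 'c'), (3, 'b')]


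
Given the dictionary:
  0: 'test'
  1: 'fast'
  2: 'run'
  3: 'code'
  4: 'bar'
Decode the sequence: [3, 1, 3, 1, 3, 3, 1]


Look up each index in the dictionary:
  3 -> 'code'
  1 -> 'fast'
  3 -> 'code'
  1 -> 'fast'
  3 -> 'code'
  3 -> 'code'
  1 -> 'fast'

Decoded: "code fast code fast code code fast"


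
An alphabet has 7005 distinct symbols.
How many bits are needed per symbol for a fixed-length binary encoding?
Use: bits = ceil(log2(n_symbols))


log2(7005) = 12.7742
Bracket: 2^12 = 4096 < 7005 <= 2^13 = 8192
So ceil(log2(7005)) = 13

bits = ceil(log2(7005)) = ceil(12.7742) = 13 bits


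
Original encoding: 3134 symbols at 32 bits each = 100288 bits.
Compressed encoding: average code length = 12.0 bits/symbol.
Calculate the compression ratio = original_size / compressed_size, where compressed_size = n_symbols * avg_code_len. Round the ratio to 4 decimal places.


original_size = n_symbols * orig_bits = 3134 * 32 = 100288 bits
compressed_size = n_symbols * avg_code_len = 3134 * 12.0 = 37608.0 bits
ratio = original_size / compressed_size = 100288 / 37608.0 = 2.6667

Compression ratio = 2.6667


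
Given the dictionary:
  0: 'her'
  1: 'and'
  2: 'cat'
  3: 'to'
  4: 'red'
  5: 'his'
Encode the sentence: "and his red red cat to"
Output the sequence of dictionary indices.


Look up each word in the dictionary:
  'and' -> 1
  'his' -> 5
  'red' -> 4
  'red' -> 4
  'cat' -> 2
  'to' -> 3

Encoded: [1, 5, 4, 4, 2, 3]


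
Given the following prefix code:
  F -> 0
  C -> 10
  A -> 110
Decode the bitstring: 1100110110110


Decoding step by step:
Bits 110 -> A
Bits 0 -> F
Bits 110 -> A
Bits 110 -> A
Bits 110 -> A


Decoded message: AFAAA


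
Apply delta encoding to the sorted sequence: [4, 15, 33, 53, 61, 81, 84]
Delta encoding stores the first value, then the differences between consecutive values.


First value: 4
Deltas:
  15 - 4 = 11
  33 - 15 = 18
  53 - 33 = 20
  61 - 53 = 8
  81 - 61 = 20
  84 - 81 = 3


Delta encoded: [4, 11, 18, 20, 8, 20, 3]


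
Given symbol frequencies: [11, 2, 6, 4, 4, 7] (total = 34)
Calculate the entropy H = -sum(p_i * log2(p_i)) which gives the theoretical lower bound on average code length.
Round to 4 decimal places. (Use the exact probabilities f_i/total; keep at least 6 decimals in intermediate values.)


Per-symbol terms -p_i * log2(p_i) with p_i = f_i/34:
  p = 11/34 = 0.323529: log2(p) = -1.628031, -p*log2(p) = 0.526716
  p = 2/34 = 0.058824: log2(p) = -4.087463, -p*log2(p) = 0.240439
  p = 6/34 = 0.176471: log2(p) = -2.502500, -p*log2(p) = 0.441618
  p = 4/34 = 0.117647: log2(p) = -3.087463, -p*log2(p) = 0.363231
  p = 4/34 = 0.117647: log2(p) = -3.087463, -p*log2(p) = 0.363231
  p = 7/34 = 0.205882: log2(p) = -2.280108, -p*log2(p) = 0.469434
H = 0.526716 + 0.240439 + 0.441618 + 0.363231 + 0.363231 + 0.469434 = 2.404669

H = 2.4047 bits/symbol


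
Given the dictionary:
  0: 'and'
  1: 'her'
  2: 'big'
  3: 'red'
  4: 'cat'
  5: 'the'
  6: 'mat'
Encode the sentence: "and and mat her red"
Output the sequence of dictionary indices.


Look up each word in the dictionary:
  'and' -> 0
  'and' -> 0
  'mat' -> 6
  'her' -> 1
  'red' -> 3

Encoded: [0, 0, 6, 1, 3]


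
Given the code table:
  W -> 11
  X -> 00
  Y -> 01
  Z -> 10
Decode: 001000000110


Decoding:
00 -> X
10 -> Z
00 -> X
00 -> X
01 -> Y
10 -> Z


Result: XZXXYZ


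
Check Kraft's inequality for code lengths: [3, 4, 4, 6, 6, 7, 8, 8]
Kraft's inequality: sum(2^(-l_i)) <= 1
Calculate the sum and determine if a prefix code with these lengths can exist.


Sum = 2^(-3) + 2^(-4) + 2^(-4) + 2^(-6) + 2^(-6) + 2^(-7) + 2^(-8) + 2^(-8)
    = 0.125 + 0.0625 + 0.0625 + 0.015625 + 0.015625 + 0.0078125 + 0.00390625 + 0.00390625
    = 76/256 = 0.296875
Since 0.296875 <= 1, Kraft's inequality IS satisfied.
A prefix code with these lengths CAN exist.

Kraft sum = 0.296875. Satisfied.


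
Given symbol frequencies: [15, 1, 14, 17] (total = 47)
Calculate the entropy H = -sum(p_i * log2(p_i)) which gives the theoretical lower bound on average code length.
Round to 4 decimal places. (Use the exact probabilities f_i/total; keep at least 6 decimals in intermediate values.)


Per-symbol terms -p_i * log2(p_i) with p_i = f_i/47:
  p = 15/47 = 0.319149: log2(p) = -1.647698, -p*log2(p) = 0.525861
  p = 1/47 = 0.021277: log2(p) = -5.554589, -p*log2(p) = 0.118183
  p = 14/47 = 0.297872: log2(p) = -1.747234, -p*log2(p) = 0.520453
  p = 17/47 = 0.361702: log2(p) = -1.467126, -p*log2(p) = 0.530663
H = 0.525861 + 0.118183 + 0.520453 + 0.530663 = 1.695160

H = 1.6952 bits/symbol


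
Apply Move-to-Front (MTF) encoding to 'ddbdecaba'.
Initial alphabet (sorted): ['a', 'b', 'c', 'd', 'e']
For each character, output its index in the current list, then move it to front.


MTF encoding:
'd': index 3 in ['a', 'b', 'c', 'd', 'e'] -> ['d', 'a', 'b', 'c', 'e']
'd': index 0 in ['d', 'a', 'b', 'c', 'e'] -> ['d', 'a', 'b', 'c', 'e']
'b': index 2 in ['d', 'a', 'b', 'c', 'e'] -> ['b', 'd', 'a', 'c', 'e']
'd': index 1 in ['b', 'd', 'a', 'c', 'e'] -> ['d', 'b', 'a', 'c', 'e']
'e': index 4 in ['d', 'b', 'a', 'c', 'e'] -> ['e', 'd', 'b', 'a', 'c']
'c': index 4 in ['e', 'd', 'b', 'a', 'c'] -> ['c', 'e', 'd', 'b', 'a']
'a': index 4 in ['c', 'e', 'd', 'b', 'a'] -> ['a', 'c', 'e', 'd', 'b']
'b': index 4 in ['a', 'c', 'e', 'd', 'b'] -> ['b', 'a', 'c', 'e', 'd']
'a': index 1 in ['b', 'a', 'c', 'e', 'd'] -> ['a', 'b', 'c', 'e', 'd']


Output: [3, 0, 2, 1, 4, 4, 4, 4, 1]


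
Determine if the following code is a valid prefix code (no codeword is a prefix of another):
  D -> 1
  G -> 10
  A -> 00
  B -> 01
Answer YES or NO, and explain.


Checking each pair (does one codeword prefix another?):
  D='1' vs G='10': prefix -- VIOLATION

NO -- this is NOT a valid prefix code. D (1) is a prefix of G (10).


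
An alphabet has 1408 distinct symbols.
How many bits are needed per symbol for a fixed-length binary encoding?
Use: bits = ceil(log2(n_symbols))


log2(1408) = 10.4594
Bracket: 2^10 = 1024 < 1408 <= 2^11 = 2048
So ceil(log2(1408)) = 11

bits = ceil(log2(1408)) = ceil(10.4594) = 11 bits


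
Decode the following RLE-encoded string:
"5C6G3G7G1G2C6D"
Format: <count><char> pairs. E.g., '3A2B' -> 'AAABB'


Expanding each <count><char> pair:
  5C -> 'CCCCC'
  6G -> 'GGGGGG'
  3G -> 'GGG'
  7G -> 'GGGGGGG'
  1G -> 'G'
  2C -> 'CC'
  6D -> 'DDDDDD'

Decoded = CCCCCGGGGGGGGGGGGGGGGGCCDDDDDD


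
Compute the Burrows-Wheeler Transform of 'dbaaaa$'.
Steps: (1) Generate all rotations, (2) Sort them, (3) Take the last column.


Rotations (sorted):
  0: $dbaaaa -> last char: a
  1: a$dbaaa -> last char: a
  2: aa$dbaa -> last char: a
  3: aaa$dba -> last char: a
  4: aaaa$db -> last char: b
  5: baaaa$d -> last char: d
  6: dbaaaa$ -> last char: $


BWT = aaaabd$


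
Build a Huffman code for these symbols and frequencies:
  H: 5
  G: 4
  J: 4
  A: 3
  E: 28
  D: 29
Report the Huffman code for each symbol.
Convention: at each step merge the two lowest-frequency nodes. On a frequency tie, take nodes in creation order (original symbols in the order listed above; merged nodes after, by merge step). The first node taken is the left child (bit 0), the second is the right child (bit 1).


Huffman tree construction:
Step 1: Merge A(3) + G(4) = 7
Step 2: Merge J(4) + H(5) = 9
Step 3: Merge (A+G)(7) + (J+H)(9) = 16
Step 4: Merge ((A+G)+(J+H))(16) + E(28) = 44
Step 5: Merge D(29) + (((A+G)+(J+H))+E)(44) = 73
Read each symbol's code off the tree from the root (left child = 0, right child = 1).

Codes:
  H: 1011 (length 4)
  G: 1001 (length 4)
  J: 1010 (length 4)
  A: 1000 (length 4)
  E: 11 (length 2)
  D: 0 (length 1)
Average code length: 149/73 = 2.0411 bits/symbol


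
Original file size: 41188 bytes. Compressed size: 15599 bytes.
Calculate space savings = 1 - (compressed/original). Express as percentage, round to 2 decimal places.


ratio = compressed/original = 15599/41188 = 0.378727
savings = 1 - ratio = 1 - 0.378727 = 0.621273
as a percentage: 0.621273 * 100 = 62.13%

Space savings = 1 - 15599/41188 = 62.13%


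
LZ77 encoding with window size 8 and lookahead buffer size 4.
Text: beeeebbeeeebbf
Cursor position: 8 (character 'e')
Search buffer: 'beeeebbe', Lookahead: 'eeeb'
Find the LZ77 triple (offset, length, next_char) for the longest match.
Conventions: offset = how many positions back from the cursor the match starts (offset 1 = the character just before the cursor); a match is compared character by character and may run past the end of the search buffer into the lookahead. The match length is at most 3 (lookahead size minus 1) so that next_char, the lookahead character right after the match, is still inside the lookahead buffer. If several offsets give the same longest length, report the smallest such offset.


Try each offset into the search buffer:
  offset=1 (pos 7, char 'e'): match length 3
  offset=2 (pos 6, char 'b'): match length 0
  offset=3 (pos 5, char 'b'): match length 0
  offset=4 (pos 4, char 'e'): match length 1
  offset=5 (pos 3, char 'e'): match length 2
  offset=6 (pos 2, char 'e'): match length 3
  offset=7 (pos 1, char 'e'): match length 3
  offset=8 (pos 0, char 'b'): match length 0
Longest match has length 3, found at offsets 1, 6, 7; take the smallest, offset 1.
next_char = character at position 8 + 3 = 11 -> 'b'

Best match: offset=1, length=3 (matching 'eee' starting at position 7)
LZ77 triple: (1, 3, 'b')


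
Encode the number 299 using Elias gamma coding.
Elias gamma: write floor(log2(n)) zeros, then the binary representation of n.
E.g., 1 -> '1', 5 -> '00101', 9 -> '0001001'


num_bits = floor(log2(299)) + 1 = 9
leading_zeros = num_bits - 1 = 8
binary(299) = 100101011

Elias gamma(299) = '00000000' + '100101011' = 00000000100101011 (17 bits)


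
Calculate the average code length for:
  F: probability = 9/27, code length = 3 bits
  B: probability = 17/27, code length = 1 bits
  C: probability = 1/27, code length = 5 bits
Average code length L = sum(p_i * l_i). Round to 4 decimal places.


Weighted contributions p_i * l_i:
  F: (9/27) * 3 = 27/27
  B: (17/27) * 1 = 17/27
  C: (1/27) * 5 = 5/27
Sum = (27 + 17 + 5)/27 = 49/27

L = 49/27 = 1.8148 bits/symbol


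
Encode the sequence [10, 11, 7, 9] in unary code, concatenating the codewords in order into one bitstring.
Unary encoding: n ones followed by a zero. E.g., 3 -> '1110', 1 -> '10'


Encode each number as n ones followed by a terminating 0:
  10 -> 11111111110 (11 bits)
  11 -> 111111111110 (12 bits)
  7 -> 11111110 (8 bits)
  9 -> 1111111110 (10 bits)
Total length = 11 + 12 + 8 + 10 = 41 bits.

Unary([10, 11, 7, 9]) = 11111111110111111111110111111101111111110 (41 bits)


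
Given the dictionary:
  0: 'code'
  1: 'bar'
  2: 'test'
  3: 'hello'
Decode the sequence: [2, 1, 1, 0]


Look up each index in the dictionary:
  2 -> 'test'
  1 -> 'bar'
  1 -> 'bar'
  0 -> 'code'

Decoded: "test bar bar code"


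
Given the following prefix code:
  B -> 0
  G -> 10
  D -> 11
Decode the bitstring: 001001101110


Decoding step by step:
Bits 0 -> B
Bits 0 -> B
Bits 10 -> G
Bits 0 -> B
Bits 11 -> D
Bits 0 -> B
Bits 11 -> D
Bits 10 -> G


Decoded message: BBGBDBDG


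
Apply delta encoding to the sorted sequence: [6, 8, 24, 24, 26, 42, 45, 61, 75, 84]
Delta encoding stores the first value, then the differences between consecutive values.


First value: 6
Deltas:
  8 - 6 = 2
  24 - 8 = 16
  24 - 24 = 0
  26 - 24 = 2
  42 - 26 = 16
  45 - 42 = 3
  61 - 45 = 16
  75 - 61 = 14
  84 - 75 = 9


Delta encoded: [6, 2, 16, 0, 2, 16, 3, 16, 14, 9]


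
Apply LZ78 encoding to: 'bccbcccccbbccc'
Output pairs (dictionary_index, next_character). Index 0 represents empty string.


LZ78 encoding steps:
Dictionary: {0: ''}
Step 1: w='' (idx 0), next='b' -> output (0, 'b'), add 'b' as idx 1
Step 2: w='' (idx 0), next='c' -> output (0, 'c'), add 'c' as idx 2
Step 3: w='c' (idx 2), next='b' -> output (2, 'b'), add 'cb' as idx 3
Step 4: w='c' (idx 2), next='c' -> output (2, 'c'), add 'cc' as idx 4
Step 5: w='cc' (idx 4), next='c' -> output (4, 'c'), add 'ccc' as idx 5
Step 6: w='b' (idx 1), next='b' -> output (1, 'b'), add 'bb' as idx 6
Step 7: w='ccc' (idx 5), end of input -> output (5, '')


Encoded: [(0, 'b'), (0, 'c'), (2, 'b'), (2, 'c'), (4, 'c'), (1, 'b'), (5, '')]


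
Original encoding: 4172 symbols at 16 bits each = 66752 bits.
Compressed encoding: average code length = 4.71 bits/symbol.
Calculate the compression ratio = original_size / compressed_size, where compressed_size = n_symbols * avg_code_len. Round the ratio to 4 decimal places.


original_size = n_symbols * orig_bits = 4172 * 16 = 66752 bits
compressed_size = n_symbols * avg_code_len = 4172 * 4.71 = 19650.12 bits
ratio = original_size / compressed_size = 66752 / 19650.12 = 3.397

Compression ratio = 3.397


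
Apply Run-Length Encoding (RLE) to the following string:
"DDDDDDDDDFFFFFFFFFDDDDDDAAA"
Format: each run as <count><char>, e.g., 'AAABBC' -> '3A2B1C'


Scanning runs left to right:
  i=0: run of 'D' x 9 -> '9D'
  i=9: run of 'F' x 9 -> '9F'
  i=18: run of 'D' x 6 -> '6D'
  i=24: run of 'A' x 3 -> '3A'

RLE = 9D9F6D3A


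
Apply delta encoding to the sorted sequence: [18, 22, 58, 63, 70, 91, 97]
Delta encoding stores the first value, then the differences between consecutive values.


First value: 18
Deltas:
  22 - 18 = 4
  58 - 22 = 36
  63 - 58 = 5
  70 - 63 = 7
  91 - 70 = 21
  97 - 91 = 6


Delta encoded: [18, 4, 36, 5, 7, 21, 6]


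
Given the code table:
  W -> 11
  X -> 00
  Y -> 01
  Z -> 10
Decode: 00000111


Decoding:
00 -> X
00 -> X
01 -> Y
11 -> W


Result: XXYW


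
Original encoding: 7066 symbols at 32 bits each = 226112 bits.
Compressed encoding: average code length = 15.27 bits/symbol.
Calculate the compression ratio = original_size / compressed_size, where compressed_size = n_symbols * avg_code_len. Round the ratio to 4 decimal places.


original_size = n_symbols * orig_bits = 7066 * 32 = 226112 bits
compressed_size = n_symbols * avg_code_len = 7066 * 15.27 = 107897.82 bits
ratio = original_size / compressed_size = 226112 / 107897.82 = 2.0956

Compression ratio = 2.0956


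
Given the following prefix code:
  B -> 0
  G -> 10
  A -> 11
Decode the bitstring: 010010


Decoding step by step:
Bits 0 -> B
Bits 10 -> G
Bits 0 -> B
Bits 10 -> G


Decoded message: BGBG


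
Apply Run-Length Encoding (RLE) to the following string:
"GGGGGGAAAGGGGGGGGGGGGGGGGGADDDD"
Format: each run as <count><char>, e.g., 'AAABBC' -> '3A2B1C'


Scanning runs left to right:
  i=0: run of 'G' x 6 -> '6G'
  i=6: run of 'A' x 3 -> '3A'
  i=9: run of 'G' x 17 -> '17G'
  i=26: run of 'A' x 1 -> '1A'
  i=27: run of 'D' x 4 -> '4D'

RLE = 6G3A17G1A4D


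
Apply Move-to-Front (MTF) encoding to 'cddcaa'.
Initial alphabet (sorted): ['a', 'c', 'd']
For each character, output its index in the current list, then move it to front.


MTF encoding:
'c': index 1 in ['a', 'c', 'd'] -> ['c', 'a', 'd']
'd': index 2 in ['c', 'a', 'd'] -> ['d', 'c', 'a']
'd': index 0 in ['d', 'c', 'a'] -> ['d', 'c', 'a']
'c': index 1 in ['d', 'c', 'a'] -> ['c', 'd', 'a']
'a': index 2 in ['c', 'd', 'a'] -> ['a', 'c', 'd']
'a': index 0 in ['a', 'c', 'd'] -> ['a', 'c', 'd']


Output: [1, 2, 0, 1, 2, 0]


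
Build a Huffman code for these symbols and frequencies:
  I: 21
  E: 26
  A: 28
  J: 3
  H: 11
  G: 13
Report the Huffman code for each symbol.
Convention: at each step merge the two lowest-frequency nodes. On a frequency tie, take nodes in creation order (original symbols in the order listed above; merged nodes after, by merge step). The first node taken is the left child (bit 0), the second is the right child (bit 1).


Huffman tree construction:
Step 1: Merge J(3) + H(11) = 14
Step 2: Merge G(13) + (J+H)(14) = 27
Step 3: Merge I(21) + E(26) = 47
Step 4: Merge (G+(J+H))(27) + A(28) = 55
Step 5: Merge (I+E)(47) + ((G+(J+H))+A)(55) = 102
Read each symbol's code off the tree from the root (left child = 0, right child = 1).

Codes:
  I: 00 (length 2)
  E: 01 (length 2)
  A: 11 (length 2)
  J: 1010 (length 4)
  H: 1011 (length 4)
  G: 100 (length 3)
Average code length: 245/102 = 2.4020 bits/symbol


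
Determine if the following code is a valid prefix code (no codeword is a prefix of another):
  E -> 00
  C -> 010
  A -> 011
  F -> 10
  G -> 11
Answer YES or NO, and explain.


Checking each pair (does one codeword prefix another?):
  E='00' vs C='010': no prefix
  E='00' vs A='011': no prefix
  E='00' vs F='10': no prefix
  E='00' vs G='11': no prefix
  C='010' vs E='00': no prefix
  C='010' vs A='011': no prefix
  C='010' vs F='10': no prefix
  C='010' vs G='11': no prefix
  A='011' vs E='00': no prefix
  A='011' vs C='010': no prefix
  A='011' vs F='10': no prefix
  A='011' vs G='11': no prefix
  F='10' vs E='00': no prefix
  F='10' vs C='010': no prefix
  F='10' vs A='011': no prefix
  F='10' vs G='11': no prefix
  G='11' vs E='00': no prefix
  G='11' vs C='010': no prefix
  G='11' vs A='011': no prefix
  G='11' vs F='10': no prefix
No violation found over all pairs.

YES -- this is a valid prefix code. No codeword is a prefix of any other codeword.


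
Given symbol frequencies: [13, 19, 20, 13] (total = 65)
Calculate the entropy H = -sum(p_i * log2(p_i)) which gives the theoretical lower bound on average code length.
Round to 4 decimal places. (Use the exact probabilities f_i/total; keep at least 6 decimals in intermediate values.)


Per-symbol terms -p_i * log2(p_i) with p_i = f_i/65:
  p = 13/65 = 0.200000: log2(p) = -2.321928, -p*log2(p) = 0.464386
  p = 19/65 = 0.292308: log2(p) = -1.774440, -p*log2(p) = 0.518683
  p = 20/65 = 0.307692: log2(p) = -1.700440, -p*log2(p) = 0.523212
  p = 13/65 = 0.200000: log2(p) = -2.321928, -p*log2(p) = 0.464386
H = 0.464386 + 0.518683 + 0.523212 + 0.464386 = 1.970667

H = 1.9707 bits/symbol


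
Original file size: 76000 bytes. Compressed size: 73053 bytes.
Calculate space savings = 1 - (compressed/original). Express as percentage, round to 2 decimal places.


ratio = compressed/original = 73053/76000 = 0.961224
savings = 1 - ratio = 1 - 0.961224 = 0.038776
as a percentage: 0.038776 * 100 = 3.88%

Space savings = 1 - 73053/76000 = 3.88%


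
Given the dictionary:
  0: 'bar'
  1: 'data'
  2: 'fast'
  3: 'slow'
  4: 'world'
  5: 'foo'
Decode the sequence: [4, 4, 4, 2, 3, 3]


Look up each index in the dictionary:
  4 -> 'world'
  4 -> 'world'
  4 -> 'world'
  2 -> 'fast'
  3 -> 'slow'
  3 -> 'slow'

Decoded: "world world world fast slow slow"


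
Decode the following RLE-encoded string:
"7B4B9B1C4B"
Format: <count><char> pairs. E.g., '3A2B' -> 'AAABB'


Expanding each <count><char> pair:
  7B -> 'BBBBBBB'
  4B -> 'BBBB'
  9B -> 'BBBBBBBBB'
  1C -> 'C'
  4B -> 'BBBB'

Decoded = BBBBBBBBBBBBBBBBBBBBCBBBB


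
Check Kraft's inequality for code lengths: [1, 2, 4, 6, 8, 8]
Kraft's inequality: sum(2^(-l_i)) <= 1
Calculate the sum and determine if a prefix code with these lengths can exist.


Sum = 2^(-1) + 2^(-2) + 2^(-4) + 2^(-6) + 2^(-8) + 2^(-8)
    = 0.5 + 0.25 + 0.0625 + 0.015625 + 0.00390625 + 0.00390625
    = 214/256 = 0.8359375
Since 0.8359375 <= 1, Kraft's inequality IS satisfied.
A prefix code with these lengths CAN exist.

Kraft sum = 0.8359375. Satisfied.


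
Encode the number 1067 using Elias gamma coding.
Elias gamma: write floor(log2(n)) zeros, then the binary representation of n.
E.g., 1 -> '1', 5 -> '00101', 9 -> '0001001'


num_bits = floor(log2(1067)) + 1 = 11
leading_zeros = num_bits - 1 = 10
binary(1067) = 10000101011

Elias gamma(1067) = '0000000000' + '10000101011' = 000000000010000101011 (21 bits)


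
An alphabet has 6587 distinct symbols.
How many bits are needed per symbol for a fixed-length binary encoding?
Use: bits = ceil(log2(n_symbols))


log2(6587) = 12.6854
Bracket: 2^12 = 4096 < 6587 <= 2^13 = 8192
So ceil(log2(6587)) = 13

bits = ceil(log2(6587)) = ceil(12.6854) = 13 bits


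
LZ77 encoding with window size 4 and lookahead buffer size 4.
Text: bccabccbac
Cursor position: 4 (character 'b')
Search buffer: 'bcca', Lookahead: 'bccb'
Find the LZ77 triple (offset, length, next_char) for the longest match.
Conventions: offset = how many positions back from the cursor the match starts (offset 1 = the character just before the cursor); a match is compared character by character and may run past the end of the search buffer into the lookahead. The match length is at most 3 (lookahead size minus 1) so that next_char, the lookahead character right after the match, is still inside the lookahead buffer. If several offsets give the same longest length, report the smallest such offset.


Try each offset into the search buffer:
  offset=1 (pos 3, char 'a'): match length 0
  offset=2 (pos 2, char 'c'): match length 0
  offset=3 (pos 1, char 'c'): match length 0
  offset=4 (pos 0, char 'b'): match length 3
Longest match has length 3 at offset 4.
next_char = character at position 4 + 3 = 7 -> 'b'

Best match: offset=4, length=3 (matching 'bcc' starting at position 0)
LZ77 triple: (4, 3, 'b')


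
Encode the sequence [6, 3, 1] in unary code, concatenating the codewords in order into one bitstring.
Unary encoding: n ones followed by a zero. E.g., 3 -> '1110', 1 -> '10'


Encode each number as n ones followed by a terminating 0:
  6 -> 1111110 (7 bits)
  3 -> 1110 (4 bits)
  1 -> 10 (2 bits)
Total length = 7 + 4 + 2 = 13 bits.

Unary([6, 3, 1]) = 1111110111010 (13 bits)


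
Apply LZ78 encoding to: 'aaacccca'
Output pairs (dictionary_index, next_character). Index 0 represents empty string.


LZ78 encoding steps:
Dictionary: {0: ''}
Step 1: w='' (idx 0), next='a' -> output (0, 'a'), add 'a' as idx 1
Step 2: w='a' (idx 1), next='a' -> output (1, 'a'), add 'aa' as idx 2
Step 3: w='' (idx 0), next='c' -> output (0, 'c'), add 'c' as idx 3
Step 4: w='c' (idx 3), next='c' -> output (3, 'c'), add 'cc' as idx 4
Step 5: w='c' (idx 3), next='a' -> output (3, 'a'), add 'ca' as idx 5


Encoded: [(0, 'a'), (1, 'a'), (0, 'c'), (3, 'c'), (3, 'a')]


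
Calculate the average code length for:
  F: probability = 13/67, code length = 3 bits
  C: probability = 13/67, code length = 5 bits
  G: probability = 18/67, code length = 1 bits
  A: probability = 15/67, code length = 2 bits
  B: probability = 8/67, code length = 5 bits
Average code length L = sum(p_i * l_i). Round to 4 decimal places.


Weighted contributions p_i * l_i:
  F: (13/67) * 3 = 39/67
  C: (13/67) * 5 = 65/67
  G: (18/67) * 1 = 18/67
  A: (15/67) * 2 = 30/67
  B: (8/67) * 5 = 40/67
Sum = (39 + 65 + 18 + 30 + 40)/67 = 192/67

L = 192/67 = 2.8657 bits/symbol


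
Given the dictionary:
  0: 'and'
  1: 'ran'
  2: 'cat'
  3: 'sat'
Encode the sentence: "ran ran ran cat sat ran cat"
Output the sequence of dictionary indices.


Look up each word in the dictionary:
  'ran' -> 1
  'ran' -> 1
  'ran' -> 1
  'cat' -> 2
  'sat' -> 3
  'ran' -> 1
  'cat' -> 2

Encoded: [1, 1, 1, 2, 3, 1, 2]


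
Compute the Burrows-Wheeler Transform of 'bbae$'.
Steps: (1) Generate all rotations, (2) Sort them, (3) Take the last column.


Rotations (sorted):
  0: $bbae -> last char: e
  1: ae$bb -> last char: b
  2: bae$b -> last char: b
  3: bbae$ -> last char: $
  4: e$bba -> last char: a


BWT = ebb$a


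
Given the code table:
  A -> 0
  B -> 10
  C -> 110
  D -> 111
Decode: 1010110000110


Decoding:
10 -> B
10 -> B
110 -> C
0 -> A
0 -> A
0 -> A
110 -> C


Result: BBCAAAC


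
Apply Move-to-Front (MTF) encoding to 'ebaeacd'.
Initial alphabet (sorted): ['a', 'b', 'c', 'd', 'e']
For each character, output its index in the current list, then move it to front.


MTF encoding:
'e': index 4 in ['a', 'b', 'c', 'd', 'e'] -> ['e', 'a', 'b', 'c', 'd']
'b': index 2 in ['e', 'a', 'b', 'c', 'd'] -> ['b', 'e', 'a', 'c', 'd']
'a': index 2 in ['b', 'e', 'a', 'c', 'd'] -> ['a', 'b', 'e', 'c', 'd']
'e': index 2 in ['a', 'b', 'e', 'c', 'd'] -> ['e', 'a', 'b', 'c', 'd']
'a': index 1 in ['e', 'a', 'b', 'c', 'd'] -> ['a', 'e', 'b', 'c', 'd']
'c': index 3 in ['a', 'e', 'b', 'c', 'd'] -> ['c', 'a', 'e', 'b', 'd']
'd': index 4 in ['c', 'a', 'e', 'b', 'd'] -> ['d', 'c', 'a', 'e', 'b']


Output: [4, 2, 2, 2, 1, 3, 4]


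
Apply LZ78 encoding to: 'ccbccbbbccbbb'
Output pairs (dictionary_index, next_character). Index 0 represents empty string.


LZ78 encoding steps:
Dictionary: {0: ''}
Step 1: w='' (idx 0), next='c' -> output (0, 'c'), add 'c' as idx 1
Step 2: w='c' (idx 1), next='b' -> output (1, 'b'), add 'cb' as idx 2
Step 3: w='c' (idx 1), next='c' -> output (1, 'c'), add 'cc' as idx 3
Step 4: w='' (idx 0), next='b' -> output (0, 'b'), add 'b' as idx 4
Step 5: w='b' (idx 4), next='b' -> output (4, 'b'), add 'bb' as idx 5
Step 6: w='cc' (idx 3), next='b' -> output (3, 'b'), add 'ccb' as idx 6
Step 7: w='bb' (idx 5), end of input -> output (5, '')


Encoded: [(0, 'c'), (1, 'b'), (1, 'c'), (0, 'b'), (4, 'b'), (3, 'b'), (5, '')]


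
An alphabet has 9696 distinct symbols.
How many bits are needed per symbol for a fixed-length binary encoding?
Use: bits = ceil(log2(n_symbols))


log2(9696) = 13.2432
Bracket: 2^13 = 8192 < 9696 <= 2^14 = 16384
So ceil(log2(9696)) = 14

bits = ceil(log2(9696)) = ceil(13.2432) = 14 bits


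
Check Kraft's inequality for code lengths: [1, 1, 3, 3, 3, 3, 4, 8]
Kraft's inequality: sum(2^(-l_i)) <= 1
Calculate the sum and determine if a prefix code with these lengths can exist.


Sum = 2^(-1) + 2^(-1) + 2^(-3) + 2^(-3) + 2^(-3) + 2^(-3) + 2^(-4) + 2^(-8)
    = 0.5 + 0.5 + 0.125 + 0.125 + 0.125 + 0.125 + 0.0625 + 0.00390625
    = 401/256 = 1.56640625
Since 1.56640625 > 1, Kraft's inequality is NOT satisfied.
A prefix code with these lengths CANNOT exist.

Kraft sum = 1.56640625. Not satisfied.


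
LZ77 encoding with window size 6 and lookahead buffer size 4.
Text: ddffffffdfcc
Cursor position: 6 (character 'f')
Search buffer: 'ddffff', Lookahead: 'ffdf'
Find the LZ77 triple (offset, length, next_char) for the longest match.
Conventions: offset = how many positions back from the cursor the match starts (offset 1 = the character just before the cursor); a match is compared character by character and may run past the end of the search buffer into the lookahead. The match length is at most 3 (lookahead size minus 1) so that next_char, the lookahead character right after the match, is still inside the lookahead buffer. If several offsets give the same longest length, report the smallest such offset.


Try each offset into the search buffer:
  offset=1 (pos 5, char 'f'): match length 2
  offset=2 (pos 4, char 'f'): match length 2
  offset=3 (pos 3, char 'f'): match length 2
  offset=4 (pos 2, char 'f'): match length 2
  offset=5 (pos 1, char 'd'): match length 0
  offset=6 (pos 0, char 'd'): match length 0
Longest match has length 2, found at offsets 1, 2, 3, 4; take the smallest, offset 1.
next_char = character at position 6 + 2 = 8 -> 'd'

Best match: offset=1, length=2 (matching 'ff' starting at position 5)
LZ77 triple: (1, 2, 'd')


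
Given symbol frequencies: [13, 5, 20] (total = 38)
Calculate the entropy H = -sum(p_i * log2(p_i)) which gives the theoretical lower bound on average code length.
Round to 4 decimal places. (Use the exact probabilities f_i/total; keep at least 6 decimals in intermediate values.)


Per-symbol terms -p_i * log2(p_i) with p_i = f_i/38:
  p = 13/38 = 0.342105: log2(p) = -1.547488, -p*log2(p) = 0.529404
  p = 5/38 = 0.131579: log2(p) = -2.925999, -p*log2(p) = 0.385000
  p = 20/38 = 0.526316: log2(p) = -0.925999, -p*log2(p) = 0.487368
H = 0.529404 + 0.385000 + 0.487368 = 1.401772

H = 1.4018 bits/symbol


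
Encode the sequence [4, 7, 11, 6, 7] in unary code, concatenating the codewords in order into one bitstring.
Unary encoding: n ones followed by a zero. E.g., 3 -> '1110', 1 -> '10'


Encode each number as n ones followed by a terminating 0:
  4 -> 11110 (5 bits)
  7 -> 11111110 (8 bits)
  11 -> 111111111110 (12 bits)
  6 -> 1111110 (7 bits)
  7 -> 11111110 (8 bits)
Total length = 5 + 8 + 12 + 7 + 8 = 40 bits.

Unary([4, 7, 11, 6, 7]) = 1111011111110111111111110111111011111110 (40 bits)


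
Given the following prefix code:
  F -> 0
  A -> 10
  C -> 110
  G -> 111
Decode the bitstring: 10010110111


Decoding step by step:
Bits 10 -> A
Bits 0 -> F
Bits 10 -> A
Bits 110 -> C
Bits 111 -> G


Decoded message: AFACG


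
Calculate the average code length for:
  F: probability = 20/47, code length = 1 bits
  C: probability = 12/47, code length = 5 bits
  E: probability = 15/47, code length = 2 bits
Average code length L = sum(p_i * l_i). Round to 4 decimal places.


Weighted contributions p_i * l_i:
  F: (20/47) * 1 = 20/47
  C: (12/47) * 5 = 60/47
  E: (15/47) * 2 = 30/47
Sum = (20 + 60 + 30)/47 = 110/47

L = 110/47 = 2.3404 bits/symbol


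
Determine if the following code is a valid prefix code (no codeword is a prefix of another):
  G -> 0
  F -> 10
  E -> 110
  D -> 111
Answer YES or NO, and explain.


Checking each pair (does one codeword prefix another?):
  G='0' vs F='10': no prefix
  G='0' vs E='110': no prefix
  G='0' vs D='111': no prefix
  F='10' vs G='0': no prefix
  F='10' vs E='110': no prefix
  F='10' vs D='111': no prefix
  E='110' vs G='0': no prefix
  E='110' vs F='10': no prefix
  E='110' vs D='111': no prefix
  D='111' vs G='0': no prefix
  D='111' vs F='10': no prefix
  D='111' vs E='110': no prefix
No violation found over all pairs.

YES -- this is a valid prefix code. No codeword is a prefix of any other codeword.


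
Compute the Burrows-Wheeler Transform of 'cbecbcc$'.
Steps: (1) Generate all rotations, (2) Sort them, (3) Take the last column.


Rotations (sorted):
  0: $cbecbcc -> last char: c
  1: bcc$cbec -> last char: c
  2: becbcc$c -> last char: c
  3: c$cbecbc -> last char: c
  4: cbcc$cbe -> last char: e
  5: cbecbcc$ -> last char: $
  6: cc$cbecb -> last char: b
  7: ecbcc$cb -> last char: b


BWT = cccce$bb


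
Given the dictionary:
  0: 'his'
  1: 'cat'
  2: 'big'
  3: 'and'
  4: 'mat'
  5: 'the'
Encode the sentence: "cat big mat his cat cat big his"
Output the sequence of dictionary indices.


Look up each word in the dictionary:
  'cat' -> 1
  'big' -> 2
  'mat' -> 4
  'his' -> 0
  'cat' -> 1
  'cat' -> 1
  'big' -> 2
  'his' -> 0

Encoded: [1, 2, 4, 0, 1, 1, 2, 0]


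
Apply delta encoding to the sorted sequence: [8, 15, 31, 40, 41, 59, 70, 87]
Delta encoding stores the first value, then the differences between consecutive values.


First value: 8
Deltas:
  15 - 8 = 7
  31 - 15 = 16
  40 - 31 = 9
  41 - 40 = 1
  59 - 41 = 18
  70 - 59 = 11
  87 - 70 = 17


Delta encoded: [8, 7, 16, 9, 1, 18, 11, 17]


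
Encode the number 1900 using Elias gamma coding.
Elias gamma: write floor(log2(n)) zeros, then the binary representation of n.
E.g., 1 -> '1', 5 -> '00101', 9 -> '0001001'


num_bits = floor(log2(1900)) + 1 = 11
leading_zeros = num_bits - 1 = 10
binary(1900) = 11101101100

Elias gamma(1900) = '0000000000' + '11101101100' = 000000000011101101100 (21 bits)


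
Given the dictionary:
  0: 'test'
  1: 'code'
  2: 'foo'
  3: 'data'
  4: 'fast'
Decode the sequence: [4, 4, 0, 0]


Look up each index in the dictionary:
  4 -> 'fast'
  4 -> 'fast'
  0 -> 'test'
  0 -> 'test'

Decoded: "fast fast test test"


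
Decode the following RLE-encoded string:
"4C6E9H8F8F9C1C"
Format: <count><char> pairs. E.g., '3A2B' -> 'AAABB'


Expanding each <count><char> pair:
  4C -> 'CCCC'
  6E -> 'EEEEEE'
  9H -> 'HHHHHHHHH'
  8F -> 'FFFFFFFF'
  8F -> 'FFFFFFFF'
  9C -> 'CCCCCCCCC'
  1C -> 'C'

Decoded = CCCCEEEEEEHHHHHHHHHFFFFFFFFFFFFFFFFCCCCCCCCCC


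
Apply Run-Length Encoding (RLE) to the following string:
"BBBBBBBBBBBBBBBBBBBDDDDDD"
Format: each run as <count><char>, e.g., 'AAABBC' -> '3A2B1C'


Scanning runs left to right:
  i=0: run of 'B' x 19 -> '19B'
  i=19: run of 'D' x 6 -> '6D'

RLE = 19B6D


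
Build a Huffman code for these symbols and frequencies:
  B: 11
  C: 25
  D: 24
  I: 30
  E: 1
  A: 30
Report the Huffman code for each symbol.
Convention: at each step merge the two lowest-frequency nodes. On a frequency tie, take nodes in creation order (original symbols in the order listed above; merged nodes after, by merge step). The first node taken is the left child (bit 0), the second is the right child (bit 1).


Huffman tree construction:
Step 1: Merge E(1) + B(11) = 12
Step 2: Merge (E+B)(12) + D(24) = 36
Step 3: Merge C(25) + I(30) = 55
Step 4: Merge A(30) + ((E+B)+D)(36) = 66
Step 5: Merge (C+I)(55) + (A+((E+B)+D))(66) = 121
Read each symbol's code off the tree from the root (left child = 0, right child = 1).

Codes:
  B: 1101 (length 4)
  C: 00 (length 2)
  D: 111 (length 3)
  I: 01 (length 2)
  E: 1100 (length 4)
  A: 10 (length 2)
Average code length: 290/121 = 2.3967 bits/symbol


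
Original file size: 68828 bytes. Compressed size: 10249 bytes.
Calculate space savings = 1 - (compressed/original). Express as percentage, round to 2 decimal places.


ratio = compressed/original = 10249/68828 = 0.148907
savings = 1 - ratio = 1 - 0.148907 = 0.851093
as a percentage: 0.851093 * 100 = 85.11%

Space savings = 1 - 10249/68828 = 85.11%


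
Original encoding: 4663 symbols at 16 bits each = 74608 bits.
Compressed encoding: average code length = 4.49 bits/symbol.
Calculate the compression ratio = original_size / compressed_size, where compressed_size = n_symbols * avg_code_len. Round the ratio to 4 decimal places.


original_size = n_symbols * orig_bits = 4663 * 16 = 74608 bits
compressed_size = n_symbols * avg_code_len = 4663 * 4.49 = 20936.87 bits
ratio = original_size / compressed_size = 74608 / 20936.87 = 3.5635

Compression ratio = 3.5635


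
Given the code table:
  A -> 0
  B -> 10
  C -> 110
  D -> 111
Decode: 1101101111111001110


Decoding:
110 -> C
110 -> C
111 -> D
111 -> D
10 -> B
0 -> A
111 -> D
0 -> A


Result: CCDDBADA


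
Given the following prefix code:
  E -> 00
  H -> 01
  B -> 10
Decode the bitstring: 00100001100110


Decoding step by step:
Bits 00 -> E
Bits 10 -> B
Bits 00 -> E
Bits 01 -> H
Bits 10 -> B
Bits 01 -> H
Bits 10 -> B


Decoded message: EBEHBHB


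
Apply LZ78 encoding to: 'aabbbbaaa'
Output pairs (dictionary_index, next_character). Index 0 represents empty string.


LZ78 encoding steps:
Dictionary: {0: ''}
Step 1: w='' (idx 0), next='a' -> output (0, 'a'), add 'a' as idx 1
Step 2: w='a' (idx 1), next='b' -> output (1, 'b'), add 'ab' as idx 2
Step 3: w='' (idx 0), next='b' -> output (0, 'b'), add 'b' as idx 3
Step 4: w='b' (idx 3), next='b' -> output (3, 'b'), add 'bb' as idx 4
Step 5: w='a' (idx 1), next='a' -> output (1, 'a'), add 'aa' as idx 5
Step 6: w='a' (idx 1), end of input -> output (1, '')


Encoded: [(0, 'a'), (1, 'b'), (0, 'b'), (3, 'b'), (1, 'a'), (1, '')]


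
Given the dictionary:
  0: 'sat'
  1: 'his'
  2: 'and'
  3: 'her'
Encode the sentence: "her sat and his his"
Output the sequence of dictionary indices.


Look up each word in the dictionary:
  'her' -> 3
  'sat' -> 0
  'and' -> 2
  'his' -> 1
  'his' -> 1

Encoded: [3, 0, 2, 1, 1]


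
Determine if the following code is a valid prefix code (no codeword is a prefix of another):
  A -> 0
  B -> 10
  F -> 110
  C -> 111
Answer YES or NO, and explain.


Checking each pair (does one codeword prefix another?):
  A='0' vs B='10': no prefix
  A='0' vs F='110': no prefix
  A='0' vs C='111': no prefix
  B='10' vs A='0': no prefix
  B='10' vs F='110': no prefix
  B='10' vs C='111': no prefix
  F='110' vs A='0': no prefix
  F='110' vs B='10': no prefix
  F='110' vs C='111': no prefix
  C='111' vs A='0': no prefix
  C='111' vs B='10': no prefix
  C='111' vs F='110': no prefix
No violation found over all pairs.

YES -- this is a valid prefix code. No codeword is a prefix of any other codeword.


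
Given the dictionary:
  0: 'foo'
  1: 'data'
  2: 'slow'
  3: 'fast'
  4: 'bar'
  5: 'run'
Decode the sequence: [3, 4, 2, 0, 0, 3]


Look up each index in the dictionary:
  3 -> 'fast'
  4 -> 'bar'
  2 -> 'slow'
  0 -> 'foo'
  0 -> 'foo'
  3 -> 'fast'

Decoded: "fast bar slow foo foo fast"


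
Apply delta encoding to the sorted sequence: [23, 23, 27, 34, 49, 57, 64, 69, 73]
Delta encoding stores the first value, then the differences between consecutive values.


First value: 23
Deltas:
  23 - 23 = 0
  27 - 23 = 4
  34 - 27 = 7
  49 - 34 = 15
  57 - 49 = 8
  64 - 57 = 7
  69 - 64 = 5
  73 - 69 = 4


Delta encoded: [23, 0, 4, 7, 15, 8, 7, 5, 4]


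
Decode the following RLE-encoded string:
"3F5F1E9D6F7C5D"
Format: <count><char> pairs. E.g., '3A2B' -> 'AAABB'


Expanding each <count><char> pair:
  3F -> 'FFF'
  5F -> 'FFFFF'
  1E -> 'E'
  9D -> 'DDDDDDDDD'
  6F -> 'FFFFFF'
  7C -> 'CCCCCCC'
  5D -> 'DDDDD'

Decoded = FFFFFFFFEDDDDDDDDDFFFFFFCCCCCCCDDDDD


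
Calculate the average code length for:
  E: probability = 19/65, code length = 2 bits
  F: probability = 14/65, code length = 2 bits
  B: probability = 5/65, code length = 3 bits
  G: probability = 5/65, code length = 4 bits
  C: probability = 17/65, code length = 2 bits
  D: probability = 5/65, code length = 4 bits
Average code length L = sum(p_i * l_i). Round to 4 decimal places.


Weighted contributions p_i * l_i:
  E: (19/65) * 2 = 38/65
  F: (14/65) * 2 = 28/65
  B: (5/65) * 3 = 15/65
  G: (5/65) * 4 = 20/65
  C: (17/65) * 2 = 34/65
  D: (5/65) * 4 = 20/65
Sum = (38 + 28 + 15 + 20 + 34 + 20)/65 = 155/65

L = 155/65 = 2.3846 bits/symbol
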